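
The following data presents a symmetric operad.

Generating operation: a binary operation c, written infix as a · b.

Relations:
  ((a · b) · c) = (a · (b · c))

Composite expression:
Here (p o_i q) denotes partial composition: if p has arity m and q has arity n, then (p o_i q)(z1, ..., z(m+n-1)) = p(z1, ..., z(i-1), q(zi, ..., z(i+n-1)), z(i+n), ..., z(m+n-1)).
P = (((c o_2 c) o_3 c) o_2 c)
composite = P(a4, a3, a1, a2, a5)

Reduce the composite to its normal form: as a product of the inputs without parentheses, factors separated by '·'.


a4 · a3 · a1 · a2 · a5

Associativity of c dissolves the nesting; only the a-input order survives.
(a3 · a1) unparenthesizes to a3 · a1
(a2 · a5) unparenthesizes to a2 · a5
((a3 · a1) · (a2 · a5)) unparenthesizes to a3 · a1 · a2 · a5
(a4 · ((a3 · a1) · (a2 · a5))) unparenthesizes to a4 · a3 · a1 · a2 · a5


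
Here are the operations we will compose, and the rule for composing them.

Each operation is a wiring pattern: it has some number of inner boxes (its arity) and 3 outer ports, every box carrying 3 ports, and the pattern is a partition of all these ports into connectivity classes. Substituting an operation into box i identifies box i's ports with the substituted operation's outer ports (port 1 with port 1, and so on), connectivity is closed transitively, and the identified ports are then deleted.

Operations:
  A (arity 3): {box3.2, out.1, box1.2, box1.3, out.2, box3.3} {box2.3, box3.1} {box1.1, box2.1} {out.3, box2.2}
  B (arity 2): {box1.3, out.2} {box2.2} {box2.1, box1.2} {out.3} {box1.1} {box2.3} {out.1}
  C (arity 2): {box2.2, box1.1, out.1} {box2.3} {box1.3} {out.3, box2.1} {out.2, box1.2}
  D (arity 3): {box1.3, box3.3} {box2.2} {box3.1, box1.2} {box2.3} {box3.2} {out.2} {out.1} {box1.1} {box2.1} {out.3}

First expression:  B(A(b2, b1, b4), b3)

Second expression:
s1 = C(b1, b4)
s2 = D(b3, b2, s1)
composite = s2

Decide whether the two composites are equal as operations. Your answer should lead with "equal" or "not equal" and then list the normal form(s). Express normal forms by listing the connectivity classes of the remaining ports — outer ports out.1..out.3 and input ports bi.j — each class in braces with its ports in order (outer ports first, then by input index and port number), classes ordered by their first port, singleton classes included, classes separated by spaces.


not equal — first {out.1} {out.2, b1.2} {out.3} {b1.1, b2.1} {b1.3, b4.1} {b2.2, b2.3, b3.1, b4.2, b4.3} {b3.2} {b3.3}, second {out.1} {out.2} {out.3} {b1.1, b3.2, b4.2} {b1.2} {b1.3} {b2.1} {b2.2} {b2.3} {b3.1} {b3.3, b4.1} {b4.3}

The first composite normalizes to {out.1} {out.2, b1.2} {out.3} {b1.1, b2.1} {b1.3, b4.1} {b2.2, b2.3, b3.1, b4.2, b4.3} {b3.2} {b3.3}
The second composite normalizes to {out.1} {out.2} {out.3} {b1.1, b3.2, b4.2} {b1.2} {b1.3} {b2.1} {b2.2} {b2.3} {b3.1} {b3.3, b4.1} {b4.3}
They disagree, so not equal.


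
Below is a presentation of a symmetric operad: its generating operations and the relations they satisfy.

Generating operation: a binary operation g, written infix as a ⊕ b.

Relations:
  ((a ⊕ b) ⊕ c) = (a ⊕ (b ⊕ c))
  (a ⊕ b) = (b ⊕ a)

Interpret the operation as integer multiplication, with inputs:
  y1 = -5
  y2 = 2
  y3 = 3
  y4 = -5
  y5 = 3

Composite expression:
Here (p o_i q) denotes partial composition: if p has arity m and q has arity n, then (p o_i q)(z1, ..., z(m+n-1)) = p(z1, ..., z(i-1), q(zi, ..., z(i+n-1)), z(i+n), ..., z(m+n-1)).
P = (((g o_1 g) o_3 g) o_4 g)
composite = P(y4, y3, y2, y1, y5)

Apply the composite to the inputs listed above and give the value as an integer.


(y4 ⊕ y3) = -15
(y1 ⊕ y5) = -15
(y2 ⊕ (y1 ⊕ y5)) = -30
((y4 ⊕ y3) ⊕ (y2 ⊕ (y1 ⊕ y5))) = 450

450


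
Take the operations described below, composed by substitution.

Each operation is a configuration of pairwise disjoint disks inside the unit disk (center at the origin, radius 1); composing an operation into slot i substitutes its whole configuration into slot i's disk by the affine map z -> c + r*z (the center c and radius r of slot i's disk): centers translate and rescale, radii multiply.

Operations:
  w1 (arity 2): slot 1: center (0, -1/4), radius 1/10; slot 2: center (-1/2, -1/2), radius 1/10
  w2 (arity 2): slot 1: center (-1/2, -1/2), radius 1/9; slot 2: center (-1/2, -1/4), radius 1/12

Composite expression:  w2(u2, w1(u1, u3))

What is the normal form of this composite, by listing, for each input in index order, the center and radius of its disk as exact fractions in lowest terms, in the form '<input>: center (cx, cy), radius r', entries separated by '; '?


Below w2, radii multiply path by path; the u-disk centers shift.
tracing u2 down its 1-map path: center (-1/2, -1/2), radius 1/9
tracing u1 down its 2-map path: center (-1/2, -13/48), radius 1/120
tracing u3 down its 2-map path: center (-13/24, -7/24), radius 1/120

u1: center (-1/2, -13/48), radius 1/120; u2: center (-1/2, -1/2), radius 1/9; u3: center (-13/24, -7/24), radius 1/120


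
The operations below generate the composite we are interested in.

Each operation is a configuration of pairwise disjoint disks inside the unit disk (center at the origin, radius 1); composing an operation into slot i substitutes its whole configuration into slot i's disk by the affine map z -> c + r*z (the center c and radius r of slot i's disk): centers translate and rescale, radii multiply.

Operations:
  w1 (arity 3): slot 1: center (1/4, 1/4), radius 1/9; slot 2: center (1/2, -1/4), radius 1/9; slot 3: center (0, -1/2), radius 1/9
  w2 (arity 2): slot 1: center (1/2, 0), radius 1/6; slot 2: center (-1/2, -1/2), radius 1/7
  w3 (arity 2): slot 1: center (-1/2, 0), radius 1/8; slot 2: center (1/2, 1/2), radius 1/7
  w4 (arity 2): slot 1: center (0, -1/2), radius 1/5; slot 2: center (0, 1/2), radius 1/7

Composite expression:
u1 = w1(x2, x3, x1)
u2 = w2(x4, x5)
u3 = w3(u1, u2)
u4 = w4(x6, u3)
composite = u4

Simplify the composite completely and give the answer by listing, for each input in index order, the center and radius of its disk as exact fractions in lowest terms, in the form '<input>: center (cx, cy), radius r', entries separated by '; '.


x1: center (-1/14, 55/112), radius 1/504; x2: center (-15/224, 113/224), radius 1/504; x3: center (-1/16, 111/224), radius 1/504; x4: center (4/49, 4/7), radius 1/294; x5: center (3/49, 55/98), radius 1/343; x6: center (0, -1/2), radius 1/5


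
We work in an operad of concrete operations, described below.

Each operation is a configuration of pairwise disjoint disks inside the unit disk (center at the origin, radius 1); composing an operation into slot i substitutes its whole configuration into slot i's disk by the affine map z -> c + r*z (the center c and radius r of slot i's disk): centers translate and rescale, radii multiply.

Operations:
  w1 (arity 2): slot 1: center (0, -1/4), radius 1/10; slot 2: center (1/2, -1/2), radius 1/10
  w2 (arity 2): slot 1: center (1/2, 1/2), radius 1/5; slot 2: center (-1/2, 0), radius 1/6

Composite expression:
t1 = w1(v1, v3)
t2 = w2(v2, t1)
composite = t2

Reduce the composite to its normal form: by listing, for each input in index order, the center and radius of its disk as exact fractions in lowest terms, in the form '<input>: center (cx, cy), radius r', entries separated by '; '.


v1: center (-1/2, -1/24), radius 1/60; v2: center (1/2, 1/2), radius 1/5; v3: center (-5/12, -1/12), radius 1/60

Only the slot chain above each v matters under w2; compose those maps.
tracing v2 down its 1-map path: center (1/2, 1/2), radius 1/5
tracing v1 down its 2-map path: center (-1/2, -1/24), radius 1/60
tracing v3 down its 2-map path: center (-5/12, -1/12), radius 1/60


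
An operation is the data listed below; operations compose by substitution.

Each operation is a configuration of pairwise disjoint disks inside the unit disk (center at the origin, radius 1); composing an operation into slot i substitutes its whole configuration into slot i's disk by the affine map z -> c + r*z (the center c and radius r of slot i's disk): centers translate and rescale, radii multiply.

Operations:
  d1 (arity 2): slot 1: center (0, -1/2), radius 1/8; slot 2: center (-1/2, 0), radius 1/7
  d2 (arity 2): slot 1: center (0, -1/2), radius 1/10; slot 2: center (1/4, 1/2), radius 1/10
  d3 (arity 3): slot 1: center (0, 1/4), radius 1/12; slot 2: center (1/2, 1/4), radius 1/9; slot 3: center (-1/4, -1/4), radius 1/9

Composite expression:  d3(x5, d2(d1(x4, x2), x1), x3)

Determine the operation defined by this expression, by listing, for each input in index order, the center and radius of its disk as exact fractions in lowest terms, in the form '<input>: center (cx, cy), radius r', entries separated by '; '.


Below d3, radii multiply path by path; the x-disk centers shift.
input x5: applying the 1 nested substitution gives center (0, 1/4), radius 1/12
input x4: applying the 3 nested substitutions gives center (1/2, 17/90), radius 1/720
input x2: applying the 3 nested substitutions gives center (89/180, 7/36), radius 1/630
input x1: applying the 2 nested substitutions gives center (19/36, 11/36), radius 1/90
input x3: applying the 1 nested substitution gives center (-1/4, -1/4), radius 1/9

x1: center (19/36, 11/36), radius 1/90; x2: center (89/180, 7/36), radius 1/630; x3: center (-1/4, -1/4), radius 1/9; x4: center (1/2, 17/90), radius 1/720; x5: center (0, 1/4), radius 1/12


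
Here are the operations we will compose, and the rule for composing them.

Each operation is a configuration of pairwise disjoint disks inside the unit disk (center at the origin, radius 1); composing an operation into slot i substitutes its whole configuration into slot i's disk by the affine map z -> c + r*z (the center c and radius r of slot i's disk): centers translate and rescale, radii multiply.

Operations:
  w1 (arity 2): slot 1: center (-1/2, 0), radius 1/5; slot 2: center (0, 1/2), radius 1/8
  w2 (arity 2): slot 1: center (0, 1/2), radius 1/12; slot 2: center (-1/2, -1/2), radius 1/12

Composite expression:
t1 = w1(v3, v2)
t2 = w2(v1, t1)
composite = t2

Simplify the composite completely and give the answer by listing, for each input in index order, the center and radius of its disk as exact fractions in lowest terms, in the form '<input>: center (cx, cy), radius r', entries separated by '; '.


v1: center (0, 1/2), radius 1/12; v2: center (-1/2, -11/24), radius 1/96; v3: center (-13/24, -1/2), radius 1/60

Below w2, radii multiply path by path; the v-disk centers shift.
v1: after 1 affine step, its disk has center (0, 1/2), radius 1/12
v3: after 2 affine steps, its disk has center (-13/24, -1/2), radius 1/60
v2: after 2 affine steps, its disk has center (-1/2, -11/24), radius 1/96


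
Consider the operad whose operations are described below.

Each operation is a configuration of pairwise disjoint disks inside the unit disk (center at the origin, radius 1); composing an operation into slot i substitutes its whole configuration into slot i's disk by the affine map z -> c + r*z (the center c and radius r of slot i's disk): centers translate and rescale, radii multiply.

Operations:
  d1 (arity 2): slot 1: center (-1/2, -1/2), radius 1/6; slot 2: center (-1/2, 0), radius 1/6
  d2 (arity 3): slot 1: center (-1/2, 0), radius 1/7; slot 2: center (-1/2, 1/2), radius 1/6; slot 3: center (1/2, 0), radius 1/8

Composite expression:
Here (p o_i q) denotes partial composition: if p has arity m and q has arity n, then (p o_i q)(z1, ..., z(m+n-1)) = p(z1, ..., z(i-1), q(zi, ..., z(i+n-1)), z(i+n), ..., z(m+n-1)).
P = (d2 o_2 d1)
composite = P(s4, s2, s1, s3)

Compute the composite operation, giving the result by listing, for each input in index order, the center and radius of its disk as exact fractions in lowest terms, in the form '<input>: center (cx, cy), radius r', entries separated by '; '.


Each s-disk chains the slot maps above it in d2; radii multiply.
s4: after 1 affine step, its disk has center (-1/2, 0), radius 1/7
s2: after 2 affine steps, its disk has center (-7/12, 5/12), radius 1/36
s1: after 2 affine steps, its disk has center (-7/12, 1/2), radius 1/36
s3: after 1 affine step, its disk has center (1/2, 0), radius 1/8

s1: center (-7/12, 1/2), radius 1/36; s2: center (-7/12, 5/12), radius 1/36; s3: center (1/2, 0), radius 1/8; s4: center (-1/2, 0), radius 1/7


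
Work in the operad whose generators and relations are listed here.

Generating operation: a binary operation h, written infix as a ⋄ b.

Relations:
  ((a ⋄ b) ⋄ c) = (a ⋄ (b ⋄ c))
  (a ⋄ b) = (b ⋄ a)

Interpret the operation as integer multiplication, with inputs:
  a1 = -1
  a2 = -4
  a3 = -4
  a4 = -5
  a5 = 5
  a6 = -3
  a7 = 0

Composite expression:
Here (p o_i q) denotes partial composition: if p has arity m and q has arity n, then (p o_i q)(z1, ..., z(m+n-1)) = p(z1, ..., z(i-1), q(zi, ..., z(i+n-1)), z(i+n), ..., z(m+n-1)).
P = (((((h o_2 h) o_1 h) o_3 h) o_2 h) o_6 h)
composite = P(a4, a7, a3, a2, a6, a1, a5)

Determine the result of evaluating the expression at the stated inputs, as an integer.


(a7 ⋄ a3) = 0
(a4 ⋄ (a7 ⋄ a3)) = 0
(a2 ⋄ a6) = 12
(a1 ⋄ a5) = -5
((a2 ⋄ a6) ⋄ (a1 ⋄ a5)) = -60
((a4 ⋄ (a7 ⋄ a3)) ⋄ ((a2 ⋄ a6) ⋄ (a1 ⋄ a5))) = 0

0


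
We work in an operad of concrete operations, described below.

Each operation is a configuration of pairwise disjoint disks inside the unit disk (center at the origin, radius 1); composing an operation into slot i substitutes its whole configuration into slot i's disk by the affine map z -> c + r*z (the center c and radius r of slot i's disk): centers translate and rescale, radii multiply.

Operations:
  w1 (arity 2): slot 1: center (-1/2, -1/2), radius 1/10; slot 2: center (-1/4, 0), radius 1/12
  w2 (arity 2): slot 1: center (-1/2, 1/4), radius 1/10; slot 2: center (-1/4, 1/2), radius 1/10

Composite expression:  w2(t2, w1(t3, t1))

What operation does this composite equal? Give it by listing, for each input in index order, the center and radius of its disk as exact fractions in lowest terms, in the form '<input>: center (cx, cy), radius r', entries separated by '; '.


t1: center (-11/40, 1/2), radius 1/120; t2: center (-1/2, 1/4), radius 1/10; t3: center (-3/10, 9/20), radius 1/100


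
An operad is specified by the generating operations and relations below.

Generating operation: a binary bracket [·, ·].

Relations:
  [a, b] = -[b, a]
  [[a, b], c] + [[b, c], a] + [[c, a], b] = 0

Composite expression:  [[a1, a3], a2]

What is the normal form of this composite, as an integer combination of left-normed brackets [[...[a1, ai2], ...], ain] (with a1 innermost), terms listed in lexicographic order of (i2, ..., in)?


[[a1, a3], a2]


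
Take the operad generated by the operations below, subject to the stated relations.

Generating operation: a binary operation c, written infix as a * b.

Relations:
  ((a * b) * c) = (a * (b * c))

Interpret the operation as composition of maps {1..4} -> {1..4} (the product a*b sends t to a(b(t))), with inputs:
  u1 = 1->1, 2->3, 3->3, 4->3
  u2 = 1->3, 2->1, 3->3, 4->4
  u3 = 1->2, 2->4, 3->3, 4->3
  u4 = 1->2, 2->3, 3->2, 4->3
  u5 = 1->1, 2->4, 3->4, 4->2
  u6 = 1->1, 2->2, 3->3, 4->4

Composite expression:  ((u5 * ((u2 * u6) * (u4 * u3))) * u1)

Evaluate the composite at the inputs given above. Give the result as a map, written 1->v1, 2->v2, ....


1->4, 2->1, 3->1, 4->1

(u2 * u6) = 1->3, 2->1, 3->3, 4->4
(u4 * u3) = 1->3, 2->3, 3->2, 4->2
((u2 * u6) * (u4 * u3)) = 1->3, 2->3, 3->1, 4->1
(u5 * ((u2 * u6) * (u4 * u3))) = 1->4, 2->4, 3->1, 4->1
((u5 * ((u2 * u6) * (u4 * u3))) * u1) = 1->4, 2->1, 3->1, 4->1


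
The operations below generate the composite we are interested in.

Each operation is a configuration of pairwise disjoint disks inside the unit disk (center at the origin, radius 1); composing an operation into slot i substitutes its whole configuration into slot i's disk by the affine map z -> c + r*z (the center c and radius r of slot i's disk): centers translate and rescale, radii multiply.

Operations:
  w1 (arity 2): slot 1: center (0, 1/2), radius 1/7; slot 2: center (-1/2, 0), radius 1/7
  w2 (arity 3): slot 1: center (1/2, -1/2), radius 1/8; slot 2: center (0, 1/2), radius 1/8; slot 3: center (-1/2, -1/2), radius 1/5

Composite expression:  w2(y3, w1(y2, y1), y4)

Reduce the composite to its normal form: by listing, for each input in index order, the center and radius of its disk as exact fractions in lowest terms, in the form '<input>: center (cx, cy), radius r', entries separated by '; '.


y1: center (-1/16, 1/2), radius 1/56; y2: center (0, 9/16), radius 1/56; y3: center (1/2, -1/2), radius 1/8; y4: center (-1/2, -1/2), radius 1/5

Each y-disk chains the slot maps above it in w2; radii multiply.
for y3, the 1-step affine chain lands on center (1/2, -1/2), radius 1/8
for y2, the 2-step affine chain lands on center (0, 9/16), radius 1/56
for y1, the 2-step affine chain lands on center (-1/16, 1/2), radius 1/56
for y4, the 1-step affine chain lands on center (-1/2, -1/2), radius 1/5


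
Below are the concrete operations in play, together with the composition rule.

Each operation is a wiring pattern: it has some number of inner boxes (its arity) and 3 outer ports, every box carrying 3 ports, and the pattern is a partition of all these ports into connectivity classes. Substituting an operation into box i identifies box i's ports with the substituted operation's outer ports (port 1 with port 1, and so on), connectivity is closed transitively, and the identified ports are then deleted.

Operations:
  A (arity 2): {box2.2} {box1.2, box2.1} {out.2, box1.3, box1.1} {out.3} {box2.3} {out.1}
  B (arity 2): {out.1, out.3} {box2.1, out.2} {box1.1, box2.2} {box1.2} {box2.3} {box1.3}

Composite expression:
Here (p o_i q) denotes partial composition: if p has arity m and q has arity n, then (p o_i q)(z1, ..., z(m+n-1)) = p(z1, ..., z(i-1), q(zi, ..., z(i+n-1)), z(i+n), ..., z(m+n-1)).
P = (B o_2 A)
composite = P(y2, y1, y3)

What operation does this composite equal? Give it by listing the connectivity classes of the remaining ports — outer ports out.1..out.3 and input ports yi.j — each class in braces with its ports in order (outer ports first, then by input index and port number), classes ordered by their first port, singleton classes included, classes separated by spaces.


Treat the ports identified at B as solder joints: merge, then drop.
the subtree at A composes to {out.1} {out.2, y1.1, y1.3} {out.3} {y1.2, y3.1} {y3.2} {y3.3} on (y1, y3); out.j = own outer ports
the subtree at B composes to {out.1, out.3} {out.2} {y1.1, y1.3, y2.1} {y1.2, y3.1} {y2.2} {y2.3} {y3.2} {y3.3} on (y2, y1, y3); out.j = own outer ports

{out.1, out.3} {out.2} {y1.1, y1.3, y2.1} {y1.2, y3.1} {y2.2} {y2.3} {y3.2} {y3.3}


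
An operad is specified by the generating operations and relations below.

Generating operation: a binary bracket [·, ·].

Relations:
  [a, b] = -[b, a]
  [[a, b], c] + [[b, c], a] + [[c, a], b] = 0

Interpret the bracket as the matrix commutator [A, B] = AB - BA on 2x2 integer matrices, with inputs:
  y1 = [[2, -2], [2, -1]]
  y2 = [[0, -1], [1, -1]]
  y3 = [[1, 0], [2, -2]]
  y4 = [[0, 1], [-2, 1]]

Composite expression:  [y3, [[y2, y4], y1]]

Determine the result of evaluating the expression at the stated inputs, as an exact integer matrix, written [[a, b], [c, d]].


[[8, -12], [11, -8]]

[y2, y4] = [[1, 0], [1, -1]]
[[y2, y4], y1] = [[2, -4], [-1, -2]]
[y3, [[y2, y4], y1]] = [[8, -12], [11, -8]]


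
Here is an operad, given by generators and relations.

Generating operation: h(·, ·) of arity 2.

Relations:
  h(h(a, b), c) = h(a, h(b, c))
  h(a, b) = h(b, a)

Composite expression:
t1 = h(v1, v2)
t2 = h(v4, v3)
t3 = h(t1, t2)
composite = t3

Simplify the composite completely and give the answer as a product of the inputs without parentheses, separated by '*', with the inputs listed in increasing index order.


v1 * v2 * v3 * v4

Reordering under h is free, so list the v-inputs canonically.
h(v1, v2) unparenthesizes to v1 * v2
h(v4, v3) unparenthesizes to v4 * v3
h(h(v1, v2), h(v4, v3)) unparenthesizes to v1 * v2 * v4 * v3
rearranged into index order: v1 * v2 * v3 * v4


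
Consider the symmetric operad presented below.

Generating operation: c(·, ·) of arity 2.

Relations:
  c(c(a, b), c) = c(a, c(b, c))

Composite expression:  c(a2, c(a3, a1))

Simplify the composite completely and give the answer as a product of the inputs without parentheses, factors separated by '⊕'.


Key point: c is associative — brackets drop, the a-order remains.
c(a3, a1) linearizes to a3 ⊕ a1
c(a2, c(a3, a1)) linearizes to a2 ⊕ a3 ⊕ a1

a2 ⊕ a3 ⊕ a1


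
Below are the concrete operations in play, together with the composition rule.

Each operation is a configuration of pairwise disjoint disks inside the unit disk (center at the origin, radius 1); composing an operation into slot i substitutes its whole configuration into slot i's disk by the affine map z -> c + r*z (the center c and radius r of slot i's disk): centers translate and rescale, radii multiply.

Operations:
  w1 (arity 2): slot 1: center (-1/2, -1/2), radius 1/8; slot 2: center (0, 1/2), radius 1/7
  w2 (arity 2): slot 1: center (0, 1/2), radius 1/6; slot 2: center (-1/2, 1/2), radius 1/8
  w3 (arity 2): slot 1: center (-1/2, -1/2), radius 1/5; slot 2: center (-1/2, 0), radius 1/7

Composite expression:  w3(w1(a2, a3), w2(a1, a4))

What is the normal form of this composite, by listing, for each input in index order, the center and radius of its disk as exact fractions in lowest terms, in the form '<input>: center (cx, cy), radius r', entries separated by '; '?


a1: center (-1/2, 1/14), radius 1/42; a2: center (-3/5, -3/5), radius 1/40; a3: center (-1/2, -2/5), radius 1/35; a4: center (-4/7, 1/14), radius 1/56

Each a-disk chains the slot maps above it in w3; radii multiply.
tracing a2 down its 2-map path: center (-3/5, -3/5), radius 1/40
tracing a3 down its 2-map path: center (-1/2, -2/5), radius 1/35
tracing a1 down its 2-map path: center (-1/2, 1/14), radius 1/42
tracing a4 down its 2-map path: center (-4/7, 1/14), radius 1/56


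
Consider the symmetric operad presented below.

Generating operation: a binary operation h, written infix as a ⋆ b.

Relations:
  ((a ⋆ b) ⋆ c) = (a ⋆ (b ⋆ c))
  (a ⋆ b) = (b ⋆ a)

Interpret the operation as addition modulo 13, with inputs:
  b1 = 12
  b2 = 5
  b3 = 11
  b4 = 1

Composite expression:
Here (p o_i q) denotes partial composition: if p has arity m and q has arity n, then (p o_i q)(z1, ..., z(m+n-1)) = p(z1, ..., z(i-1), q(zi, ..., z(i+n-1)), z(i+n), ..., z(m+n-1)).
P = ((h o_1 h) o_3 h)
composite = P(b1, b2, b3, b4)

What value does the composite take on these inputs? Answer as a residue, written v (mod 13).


3 (mod 13)

(b1 ⋆ b2) = 4
(b3 ⋆ b4) = 12
((b1 ⋆ b2) ⋆ (b3 ⋆ b4)) = 3


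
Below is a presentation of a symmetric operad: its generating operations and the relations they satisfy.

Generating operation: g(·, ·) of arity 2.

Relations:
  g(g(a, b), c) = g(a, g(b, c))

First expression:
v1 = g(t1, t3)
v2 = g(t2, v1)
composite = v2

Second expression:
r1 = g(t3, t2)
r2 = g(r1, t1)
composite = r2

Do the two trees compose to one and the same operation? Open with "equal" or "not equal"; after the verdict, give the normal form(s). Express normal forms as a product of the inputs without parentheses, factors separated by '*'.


not equal: they reduce to t2 * t1 * t3 and t3 * t2 * t1

The first composite normalizes to t2 * t1 * t3
The second composite normalizes to t3 * t2 * t1
The forms do not match — not equal.


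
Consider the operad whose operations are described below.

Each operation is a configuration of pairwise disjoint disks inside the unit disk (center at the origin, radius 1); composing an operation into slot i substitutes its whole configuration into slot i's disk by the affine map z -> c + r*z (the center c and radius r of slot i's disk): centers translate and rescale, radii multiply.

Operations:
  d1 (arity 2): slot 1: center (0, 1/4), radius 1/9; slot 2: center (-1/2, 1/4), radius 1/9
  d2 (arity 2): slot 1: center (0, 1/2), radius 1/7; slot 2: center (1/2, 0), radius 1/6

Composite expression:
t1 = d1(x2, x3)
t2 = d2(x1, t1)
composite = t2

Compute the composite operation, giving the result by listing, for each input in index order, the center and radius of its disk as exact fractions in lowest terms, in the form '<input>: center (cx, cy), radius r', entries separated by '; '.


x1: center (0, 1/2), radius 1/7; x2: center (1/2, 1/24), radius 1/54; x3: center (5/12, 1/24), radius 1/54

Follow each x-input down from d2: c' goes to c + r*c', radius to r*r'.
for x1, the 1-step affine chain lands on center (0, 1/2), radius 1/7
for x2, the 2-step affine chain lands on center (1/2, 1/24), radius 1/54
for x3, the 2-step affine chain lands on center (5/12, 1/24), radius 1/54


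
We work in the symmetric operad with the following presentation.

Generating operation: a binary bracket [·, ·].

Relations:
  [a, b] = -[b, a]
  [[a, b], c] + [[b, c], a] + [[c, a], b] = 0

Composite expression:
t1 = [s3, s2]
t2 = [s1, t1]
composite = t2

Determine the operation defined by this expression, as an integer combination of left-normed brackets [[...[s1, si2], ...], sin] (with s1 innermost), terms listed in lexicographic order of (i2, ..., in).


Left-normed coefficients sit on the s1-initial expansion words.
Composite bracket: [s1, [s3, s2]]
Expanding via [a, b] = ab - ba: 4 signed words (2^2 = 4).
Coefficients come from the s1-initial words:
  from s1s2s3, sign -1: term -[[s1, s2], s3]
  from s1s3s2, sign +1: term +[[s1, s3], s2]

-[[s1, s2], s3] + [[s1, s3], s2]


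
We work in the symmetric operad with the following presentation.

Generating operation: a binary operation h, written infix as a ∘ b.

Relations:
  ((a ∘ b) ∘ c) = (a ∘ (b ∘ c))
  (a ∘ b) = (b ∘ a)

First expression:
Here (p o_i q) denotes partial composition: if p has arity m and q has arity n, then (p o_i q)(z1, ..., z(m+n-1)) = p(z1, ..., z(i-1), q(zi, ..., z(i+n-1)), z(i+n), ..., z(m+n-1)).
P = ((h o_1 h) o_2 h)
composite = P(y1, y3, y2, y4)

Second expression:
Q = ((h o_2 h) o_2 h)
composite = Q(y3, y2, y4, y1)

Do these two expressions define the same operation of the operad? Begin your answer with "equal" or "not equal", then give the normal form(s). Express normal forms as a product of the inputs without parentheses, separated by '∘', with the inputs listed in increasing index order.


equal; the common form is y1 ∘ y2 ∘ y3 ∘ y4

The first expression, normalized: y1 ∘ y2 ∘ y3 ∘ y4
The second expression, normalized: y1 ∘ y2 ∘ y3 ∘ y4
Identical normal forms: equal.


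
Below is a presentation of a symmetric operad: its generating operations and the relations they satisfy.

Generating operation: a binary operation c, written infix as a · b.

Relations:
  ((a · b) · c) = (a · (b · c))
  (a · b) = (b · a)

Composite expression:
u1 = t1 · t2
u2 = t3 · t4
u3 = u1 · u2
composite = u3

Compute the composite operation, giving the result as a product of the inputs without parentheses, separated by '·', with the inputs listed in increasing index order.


With c associative and commutative, the t-input set is all that matters.
(t1 · t2) spells out as t1 · t2
(t3 · t4) spells out as t3 · t4
((t1 · t2) · (t3 · t4)) spells out as t1 · t2 · t3 · t4
sorting the factors by input index: t1 · t2 · t3 · t4

t1 · t2 · t3 · t4


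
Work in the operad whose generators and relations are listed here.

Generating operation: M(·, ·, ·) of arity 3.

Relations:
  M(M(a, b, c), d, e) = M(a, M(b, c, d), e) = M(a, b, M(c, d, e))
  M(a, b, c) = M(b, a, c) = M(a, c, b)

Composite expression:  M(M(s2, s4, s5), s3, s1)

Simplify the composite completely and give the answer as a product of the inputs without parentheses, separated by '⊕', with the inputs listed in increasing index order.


Shape and order are irrelevant to M; the s-input set decides.
M(s2, s4, s5) unparenthesizes to s2 ⊕ s4 ⊕ s5
M(M(s2, s4, s5), s3, s1) unparenthesizes to s2 ⊕ s4 ⊕ s5 ⊕ s3 ⊕ s1
putting the inputs in ascending order: s1 ⊕ s2 ⊕ s3 ⊕ s4 ⊕ s5

s1 ⊕ s2 ⊕ s3 ⊕ s4 ⊕ s5


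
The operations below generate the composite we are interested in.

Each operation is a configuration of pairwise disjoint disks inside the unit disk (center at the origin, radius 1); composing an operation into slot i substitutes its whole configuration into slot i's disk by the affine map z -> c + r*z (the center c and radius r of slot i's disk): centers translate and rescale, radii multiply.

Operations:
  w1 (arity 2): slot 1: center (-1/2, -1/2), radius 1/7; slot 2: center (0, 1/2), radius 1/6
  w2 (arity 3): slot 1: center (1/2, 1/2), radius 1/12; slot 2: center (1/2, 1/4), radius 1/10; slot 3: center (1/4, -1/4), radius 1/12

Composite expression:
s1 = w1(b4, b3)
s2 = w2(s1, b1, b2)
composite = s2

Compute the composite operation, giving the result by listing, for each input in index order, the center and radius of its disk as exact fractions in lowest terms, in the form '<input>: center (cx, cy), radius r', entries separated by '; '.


Affine substitution under w2: radii multiply and b-centers shift.
input b4: applying the 2 nested substitutions gives center (11/24, 11/24), radius 1/84
input b3: applying the 2 nested substitutions gives center (1/2, 13/24), radius 1/72
input b1: applying the 1 nested substitution gives center (1/2, 1/4), radius 1/10
input b2: applying the 1 nested substitution gives center (1/4, -1/4), radius 1/12

b1: center (1/2, 1/4), radius 1/10; b2: center (1/4, -1/4), radius 1/12; b3: center (1/2, 13/24), radius 1/72; b4: center (11/24, 11/24), radius 1/84


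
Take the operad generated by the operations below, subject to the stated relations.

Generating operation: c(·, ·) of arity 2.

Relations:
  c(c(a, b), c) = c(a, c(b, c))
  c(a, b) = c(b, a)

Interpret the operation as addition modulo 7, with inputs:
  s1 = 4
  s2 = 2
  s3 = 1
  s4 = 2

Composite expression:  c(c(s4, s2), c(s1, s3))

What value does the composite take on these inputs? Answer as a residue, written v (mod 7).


c(s4, s2) = 4
c(s1, s3) = 5
c(c(s4, s2), c(s1, s3)) = 2

2 (mod 7)


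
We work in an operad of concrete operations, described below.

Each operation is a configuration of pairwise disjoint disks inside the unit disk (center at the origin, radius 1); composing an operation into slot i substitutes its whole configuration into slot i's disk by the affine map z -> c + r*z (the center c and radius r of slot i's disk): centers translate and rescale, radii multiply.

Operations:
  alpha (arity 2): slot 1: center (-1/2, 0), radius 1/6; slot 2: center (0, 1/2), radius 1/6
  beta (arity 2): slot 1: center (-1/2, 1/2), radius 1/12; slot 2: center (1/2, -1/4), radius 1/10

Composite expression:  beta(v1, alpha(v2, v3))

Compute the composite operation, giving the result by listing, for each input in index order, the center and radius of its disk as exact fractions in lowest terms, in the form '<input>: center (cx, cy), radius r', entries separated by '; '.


v1: center (-1/2, 1/2), radius 1/12; v2: center (9/20, -1/4), radius 1/60; v3: center (1/2, -1/5), radius 1/60


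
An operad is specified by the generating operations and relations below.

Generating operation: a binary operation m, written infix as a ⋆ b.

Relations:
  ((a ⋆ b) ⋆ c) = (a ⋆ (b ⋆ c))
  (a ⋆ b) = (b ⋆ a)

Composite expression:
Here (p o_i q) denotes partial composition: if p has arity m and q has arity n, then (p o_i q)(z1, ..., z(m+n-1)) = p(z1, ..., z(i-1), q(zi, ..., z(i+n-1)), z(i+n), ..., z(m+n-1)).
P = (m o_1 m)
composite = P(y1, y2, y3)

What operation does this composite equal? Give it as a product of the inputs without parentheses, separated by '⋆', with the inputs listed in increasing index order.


Reordering under m is free, so list the y-inputs canonically.
(y1 ⋆ y2) collapses to y1 ⋆ y2
((y1 ⋆ y2) ⋆ y3) collapses to y1 ⋆ y2 ⋆ y3
commutativity sorts the factors: y1 ⋆ y2 ⋆ y3

y1 ⋆ y2 ⋆ y3


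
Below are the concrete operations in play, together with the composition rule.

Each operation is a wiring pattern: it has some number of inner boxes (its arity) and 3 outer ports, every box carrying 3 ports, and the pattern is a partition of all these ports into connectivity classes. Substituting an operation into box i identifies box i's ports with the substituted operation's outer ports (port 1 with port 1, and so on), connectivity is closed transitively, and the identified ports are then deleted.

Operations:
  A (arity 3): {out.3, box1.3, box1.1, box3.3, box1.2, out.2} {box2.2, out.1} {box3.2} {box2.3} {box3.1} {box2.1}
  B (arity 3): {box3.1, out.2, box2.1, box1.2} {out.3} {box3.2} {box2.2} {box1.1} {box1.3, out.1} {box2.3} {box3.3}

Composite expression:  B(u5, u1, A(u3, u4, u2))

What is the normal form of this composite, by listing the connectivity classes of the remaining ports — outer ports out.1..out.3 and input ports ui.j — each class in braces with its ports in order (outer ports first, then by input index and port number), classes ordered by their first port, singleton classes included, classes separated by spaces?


{out.1, u5.3} {out.2, u1.1, u4.2, u5.2} {out.3} {u1.2} {u1.3} {u2.1} {u2.2} {u2.3, u3.1, u3.2, u3.3} {u4.1} {u4.3} {u5.1}

Reachability decides: close wires over B-identified ports.
after A, the pattern on (u3, u4, u2) reads {out.1, u4.2} {out.2, out.3, u2.3, u3.1, u3.2, u3.3} {u2.1} {u2.2} {u4.1} {u4.3} (out.j = its outer ports)
after B, the pattern on (u5, u1, u3, u4, u2) reads {out.1, u5.3} {out.2, u1.1, u4.2, u5.2} {out.3} {u1.2} {u1.3} {u2.1} {u2.2} {u2.3, u3.1, u3.2, u3.3} {u4.1} {u4.3} {u5.1} (out.j = its outer ports)


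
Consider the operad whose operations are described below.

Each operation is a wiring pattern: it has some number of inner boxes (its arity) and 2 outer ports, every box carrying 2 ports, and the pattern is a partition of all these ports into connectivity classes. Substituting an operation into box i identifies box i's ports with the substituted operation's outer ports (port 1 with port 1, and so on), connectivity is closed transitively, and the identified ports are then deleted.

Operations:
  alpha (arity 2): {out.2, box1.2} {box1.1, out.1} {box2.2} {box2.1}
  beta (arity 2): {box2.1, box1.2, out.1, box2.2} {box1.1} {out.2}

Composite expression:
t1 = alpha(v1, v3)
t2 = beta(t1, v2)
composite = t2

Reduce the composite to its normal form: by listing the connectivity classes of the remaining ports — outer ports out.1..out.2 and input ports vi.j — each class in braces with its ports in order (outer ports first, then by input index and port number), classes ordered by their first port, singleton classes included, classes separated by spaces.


{out.1, v1.2, v2.1, v2.2} {out.2} {v1.1} {v3.1} {v3.2}


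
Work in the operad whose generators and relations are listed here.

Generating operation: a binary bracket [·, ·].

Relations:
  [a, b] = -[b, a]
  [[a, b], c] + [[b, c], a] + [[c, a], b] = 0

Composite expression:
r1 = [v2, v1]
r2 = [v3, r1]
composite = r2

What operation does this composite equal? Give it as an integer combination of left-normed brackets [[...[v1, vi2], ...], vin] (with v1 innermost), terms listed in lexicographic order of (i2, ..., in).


[[v1, v2], v3]

Expand each bracket as ab - ba; the v1-initial words give the coefficients.
Composite bracket: [v3, [v2, v1]]
Full expansion: 4 signed words from ab - ba (2^2 = 4).
Collect the words opening with v1:
  v1v2v3 appears with sign +1, giving the term +[[v1, v2], v3]


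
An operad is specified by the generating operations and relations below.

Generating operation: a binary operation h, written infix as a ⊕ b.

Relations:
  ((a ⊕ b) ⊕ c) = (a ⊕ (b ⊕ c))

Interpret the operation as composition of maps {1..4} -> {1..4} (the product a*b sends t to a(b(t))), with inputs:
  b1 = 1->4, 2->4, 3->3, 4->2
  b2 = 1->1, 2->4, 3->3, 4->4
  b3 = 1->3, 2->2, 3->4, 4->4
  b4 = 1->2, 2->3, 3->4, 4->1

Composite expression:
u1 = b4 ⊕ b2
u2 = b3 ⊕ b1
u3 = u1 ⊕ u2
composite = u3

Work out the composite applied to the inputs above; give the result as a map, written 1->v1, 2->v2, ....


1->1, 2->1, 3->1, 4->1

(b4 ⊕ b2) = 1->2, 2->1, 3->4, 4->1
(b3 ⊕ b1) = 1->4, 2->4, 3->4, 4->2
((b4 ⊕ b2) ⊕ (b3 ⊕ b1)) = 1->1, 2->1, 3->1, 4->1


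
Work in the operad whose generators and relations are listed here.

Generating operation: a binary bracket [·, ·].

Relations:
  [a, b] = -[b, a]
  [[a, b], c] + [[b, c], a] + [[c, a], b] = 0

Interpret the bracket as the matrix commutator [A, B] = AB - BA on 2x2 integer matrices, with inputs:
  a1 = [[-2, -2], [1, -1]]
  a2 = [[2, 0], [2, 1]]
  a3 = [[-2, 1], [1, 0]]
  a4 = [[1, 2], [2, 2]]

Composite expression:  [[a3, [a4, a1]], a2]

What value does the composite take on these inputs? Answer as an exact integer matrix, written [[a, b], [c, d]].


[a4, a1] = [[6, 4], [-1, -6]]
[a3, [a4, a1]] = [[-5, -20], [10, 5]]
[[a3, [a4, a1]], a2] = [[-40, 20], [30, 40]]

[[-40, 20], [30, 40]]


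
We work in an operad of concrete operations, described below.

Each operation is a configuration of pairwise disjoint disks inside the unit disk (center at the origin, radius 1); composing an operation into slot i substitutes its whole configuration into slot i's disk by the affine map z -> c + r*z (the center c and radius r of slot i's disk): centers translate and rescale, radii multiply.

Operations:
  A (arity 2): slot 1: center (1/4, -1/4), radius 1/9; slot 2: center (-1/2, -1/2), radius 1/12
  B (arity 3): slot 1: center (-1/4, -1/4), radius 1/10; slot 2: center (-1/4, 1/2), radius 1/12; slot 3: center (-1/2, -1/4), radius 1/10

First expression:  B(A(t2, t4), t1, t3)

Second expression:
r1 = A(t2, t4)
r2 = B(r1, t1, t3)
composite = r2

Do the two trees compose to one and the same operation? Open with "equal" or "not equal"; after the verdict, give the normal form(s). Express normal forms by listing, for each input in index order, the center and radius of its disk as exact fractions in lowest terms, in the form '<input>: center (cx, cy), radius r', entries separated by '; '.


In normal form, the first expression is t1: center (-1/4, 1/2), radius 1/12; t2: center (-9/40, -11/40), radius 1/90; t3: center (-1/2, -1/4), radius 1/10; t4: center (-3/10, -3/10), radius 1/120
In normal form, the second expression is t1: center (-1/4, 1/2), radius 1/12; t2: center (-9/40, -11/40), radius 1/90; t3: center (-1/2, -1/4), radius 1/10; t4: center (-3/10, -3/10), radius 1/120
Same normal form: equal.

equal — both sides give t1: center (-1/4, 1/2), radius 1/12; t2: center (-9/40, -11/40), radius 1/90; t3: center (-1/2, -1/4), radius 1/10; t4: center (-3/10, -3/10), radius 1/120


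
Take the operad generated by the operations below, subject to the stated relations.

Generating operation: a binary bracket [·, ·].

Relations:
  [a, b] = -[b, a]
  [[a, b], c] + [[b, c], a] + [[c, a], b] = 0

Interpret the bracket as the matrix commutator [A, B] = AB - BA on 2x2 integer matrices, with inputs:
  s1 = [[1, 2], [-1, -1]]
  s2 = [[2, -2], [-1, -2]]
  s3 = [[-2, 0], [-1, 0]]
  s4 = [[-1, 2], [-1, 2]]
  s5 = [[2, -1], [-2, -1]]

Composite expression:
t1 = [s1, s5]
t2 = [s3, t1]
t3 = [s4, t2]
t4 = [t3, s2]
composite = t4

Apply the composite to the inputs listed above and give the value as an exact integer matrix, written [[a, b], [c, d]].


[[120, -96], [288, -120]]

[s1, s5] = [[-5, -8], [1, 5]]
[s3, [s1, s5]] = [[-8, 16], [12, 8]]
[s4, [s3, [s1, s5]]] = [[40, -16], [52, -40]]
[[s4, [s3, [s1, s5]]], s2] = [[120, -96], [288, -120]]


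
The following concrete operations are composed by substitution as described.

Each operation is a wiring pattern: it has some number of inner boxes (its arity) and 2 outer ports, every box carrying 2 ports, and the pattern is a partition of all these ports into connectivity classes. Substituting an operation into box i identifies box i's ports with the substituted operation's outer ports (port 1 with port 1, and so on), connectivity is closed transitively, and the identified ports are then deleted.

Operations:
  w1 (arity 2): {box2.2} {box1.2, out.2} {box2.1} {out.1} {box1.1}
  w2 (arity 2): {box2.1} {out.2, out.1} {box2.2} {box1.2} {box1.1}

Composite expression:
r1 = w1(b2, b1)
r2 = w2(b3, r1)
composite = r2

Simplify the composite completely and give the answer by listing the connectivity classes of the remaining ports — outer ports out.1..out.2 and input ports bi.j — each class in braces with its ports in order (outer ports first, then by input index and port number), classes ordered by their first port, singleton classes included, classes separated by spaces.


Treat the ports identified at w2 as solder joints: merge, then drop.
w1 over (b2, b1) gives {out.1} {out.2, b2.2} {b1.1} {b1.2} {b2.1}, out.j being that stage's outer ports
w2 over (b3, b2, b1) gives {out.1, out.2} {b1.1} {b1.2} {b2.1} {b2.2} {b3.1} {b3.2}, out.j being that stage's outer ports

{out.1, out.2} {b1.1} {b1.2} {b2.1} {b2.2} {b3.1} {b3.2}
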